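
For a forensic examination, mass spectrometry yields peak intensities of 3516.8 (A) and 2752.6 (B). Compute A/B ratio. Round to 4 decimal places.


Spectral peak ratio:
Peak A = 3516.8 counts
Peak B = 2752.6 counts
Ratio = 3516.8 / 2752.6 = 1.2776

1.2776


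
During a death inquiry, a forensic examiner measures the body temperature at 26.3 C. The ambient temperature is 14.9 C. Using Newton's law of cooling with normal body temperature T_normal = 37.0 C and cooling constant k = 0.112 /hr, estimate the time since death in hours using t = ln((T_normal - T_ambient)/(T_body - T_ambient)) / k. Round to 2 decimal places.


Using Newton's law of cooling:
t = ln((T_normal - T_ambient) / (T_body - T_ambient)) / k
T_normal - T_ambient = 22.1
T_body - T_ambient = 11.4
Ratio = 1.938596
ln(ratio) = 0.661964
t = 0.661964 / 0.112 = 5.91 hours

5.91


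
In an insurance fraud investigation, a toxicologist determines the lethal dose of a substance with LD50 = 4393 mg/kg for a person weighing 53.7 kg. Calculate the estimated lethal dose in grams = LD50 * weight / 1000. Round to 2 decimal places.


Lethal dose calculation:
Lethal dose = LD50 * body_weight / 1000
= 4393 * 53.7 / 1000
= 235904.1 / 1000
= 235.90 g

235.90


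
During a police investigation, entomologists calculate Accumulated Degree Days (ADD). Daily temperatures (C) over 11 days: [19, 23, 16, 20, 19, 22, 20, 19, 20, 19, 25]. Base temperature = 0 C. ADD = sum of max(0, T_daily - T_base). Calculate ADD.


Computing ADD day by day:
Day 1: max(0, 19 - 0) = 19
Day 2: max(0, 23 - 0) = 23
Day 3: max(0, 16 - 0) = 16
Day 4: max(0, 20 - 0) = 20
Day 5: max(0, 19 - 0) = 19
Day 6: max(0, 22 - 0) = 22
Day 7: max(0, 20 - 0) = 20
Day 8: max(0, 19 - 0) = 19
Day 9: max(0, 20 - 0) = 20
Day 10: max(0, 19 - 0) = 19
Day 11: max(0, 25 - 0) = 25
Total ADD = 222

222


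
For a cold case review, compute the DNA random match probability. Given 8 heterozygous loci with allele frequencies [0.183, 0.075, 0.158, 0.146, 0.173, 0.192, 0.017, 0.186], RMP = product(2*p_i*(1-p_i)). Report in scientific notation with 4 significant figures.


Computing RMP for 8 loci:
Locus 1: 2 * 0.183 * 0.817 = 0.299022
Locus 2: 2 * 0.075 * 0.925 = 0.13875
Locus 3: 2 * 0.158 * 0.842 = 0.266072
Locus 4: 2 * 0.146 * 0.854 = 0.249368
Locus 5: 2 * 0.173 * 0.827 = 0.286142
Locus 6: 2 * 0.192 * 0.808 = 0.310272
Locus 7: 2 * 0.017 * 0.983 = 0.033422
Locus 8: 2 * 0.186 * 0.814 = 0.302808
RMP = 2.473e-06

2.473e-06


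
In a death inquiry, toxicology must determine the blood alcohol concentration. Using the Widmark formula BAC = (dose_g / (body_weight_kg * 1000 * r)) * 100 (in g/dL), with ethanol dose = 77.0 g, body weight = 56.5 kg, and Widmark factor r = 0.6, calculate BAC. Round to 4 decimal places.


Applying the Widmark formula:
BAC = (dose_g / (body_wt * 1000 * r)) * 100
Denominator = 56.5 * 1000 * 0.6 = 33900
BAC = (77.0 / 33900) * 100
BAC = 0.2271 g/dL

0.2271


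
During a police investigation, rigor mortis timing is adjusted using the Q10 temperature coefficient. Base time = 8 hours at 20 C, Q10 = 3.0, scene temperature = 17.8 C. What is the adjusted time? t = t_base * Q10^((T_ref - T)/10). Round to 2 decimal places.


Rigor mortis time adjustment:
Exponent = (T_ref - T_actual) / 10 = (20 - 17.8) / 10 = 0.22
Q10 factor = 3.0^0.22 = 1.27341
t_adjusted = 8 * 1.27341 = 10.19 hours

10.19


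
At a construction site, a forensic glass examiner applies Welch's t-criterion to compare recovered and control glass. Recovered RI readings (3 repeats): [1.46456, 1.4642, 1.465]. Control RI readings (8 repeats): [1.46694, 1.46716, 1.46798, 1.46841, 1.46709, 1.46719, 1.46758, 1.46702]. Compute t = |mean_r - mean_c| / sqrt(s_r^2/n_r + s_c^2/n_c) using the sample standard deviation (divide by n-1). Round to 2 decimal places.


Welch's t-criterion for glass RI comparison:
Recovered mean = sum / n_r = 4.39376 / 3 = 1.4645867
Control mean = sum / n_c = 11.73937 / 8 = 1.4674213
Recovered sample variance s_r^2 = 1.60533e-07
Control sample variance s_c^2 = 2.77013e-07
Welch SE (unpooled) = sqrt(s_r^2/n_r + s_c^2/n_c) = sqrt(5.35111e-08 + 3.46266e-08) = sqrt(8.81377e-08) = 0.00029688
|mean_r - mean_c| = 0.00283458
t = 0.00283458 / 0.00029688 = 9.55

9.55


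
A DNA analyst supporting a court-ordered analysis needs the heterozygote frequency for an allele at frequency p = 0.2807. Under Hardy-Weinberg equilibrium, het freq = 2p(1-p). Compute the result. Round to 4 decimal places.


Hardy-Weinberg heterozygote frequency:
q = 1 - p = 1 - 0.2807 = 0.7193
2pq = 2 * 0.2807 * 0.7193 = 0.4038

0.4038


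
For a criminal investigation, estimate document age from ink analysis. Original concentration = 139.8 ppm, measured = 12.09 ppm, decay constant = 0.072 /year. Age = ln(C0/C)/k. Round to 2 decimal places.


Document age estimation:
C0/C = 139.8 / 12.09 = 11.563275
ln(C0/C) = 2.447834
t = 2.447834 / 0.072 = 34.00 years

34.00


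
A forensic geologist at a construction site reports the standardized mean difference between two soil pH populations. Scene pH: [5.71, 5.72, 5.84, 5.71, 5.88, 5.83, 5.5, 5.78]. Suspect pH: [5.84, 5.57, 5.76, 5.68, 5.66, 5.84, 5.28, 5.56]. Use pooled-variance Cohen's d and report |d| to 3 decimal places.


Pooled-variance Cohen's d for soil pH comparison:
Scene mean = 45.97 / 8 = 5.74625
Suspect mean = 45.19 / 8 = 5.64875
Scene sample variance s_s^2 = 0.014113
Suspect sample variance s_c^2 = 0.033812
Pooled variance = ((n_s-1)*s_s^2 + (n_c-1)*s_c^2) / (n_s + n_c - 2) = 0.023962
Pooled SD = sqrt(0.023962) = 0.154797
Mean difference = 0.0975
|d| = |0.0975| / 0.154797 = 0.630

0.630


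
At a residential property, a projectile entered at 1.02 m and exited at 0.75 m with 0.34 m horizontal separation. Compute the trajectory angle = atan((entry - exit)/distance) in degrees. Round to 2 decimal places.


Bullet trajectory angle:
Height difference = 1.02 - 0.75 = 0.27 m
angle = atan(0.27 / 0.34)
angle = atan(0.794118)
angle = 38.45 degrees

38.45


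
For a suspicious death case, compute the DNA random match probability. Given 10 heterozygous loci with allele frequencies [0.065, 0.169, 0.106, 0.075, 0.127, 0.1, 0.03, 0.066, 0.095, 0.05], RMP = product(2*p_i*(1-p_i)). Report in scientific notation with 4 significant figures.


Computing RMP for 10 loci:
Locus 1: 2 * 0.065 * 0.935 = 0.12155
Locus 2: 2 * 0.169 * 0.831 = 0.280878
Locus 3: 2 * 0.106 * 0.894 = 0.189528
Locus 4: 2 * 0.075 * 0.925 = 0.13875
Locus 5: 2 * 0.127 * 0.873 = 0.221742
Locus 6: 2 * 0.1 * 0.9 = 0.18
Locus 7: 2 * 0.03 * 0.97 = 0.0582
Locus 8: 2 * 0.066 * 0.934 = 0.123288
Locus 9: 2 * 0.095 * 0.905 = 0.17195
Locus 10: 2 * 0.05 * 0.95 = 0.095
RMP = 4.200e-09

4.200e-09


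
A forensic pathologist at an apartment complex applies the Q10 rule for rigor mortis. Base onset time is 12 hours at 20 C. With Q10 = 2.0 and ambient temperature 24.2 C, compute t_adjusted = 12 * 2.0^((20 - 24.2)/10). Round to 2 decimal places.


Rigor mortis time adjustment:
Exponent = (T_ref - T_actual) / 10 = (20 - 24.2) / 10 = -0.42
Q10 factor = 2.0^-0.42 = 0.74742
t_adjusted = 12 * 0.74742 = 8.97 hours

8.97


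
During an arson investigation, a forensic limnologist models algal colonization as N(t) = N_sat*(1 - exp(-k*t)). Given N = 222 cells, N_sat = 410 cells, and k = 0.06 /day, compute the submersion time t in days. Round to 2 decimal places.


PMSI from diatom colonization curve:
N / N_sat = 222 / 410 = 0.541463
1 - N/N_sat = 0.458537
ln(1 - N/N_sat) = -0.779714
t = -ln(1 - N/N_sat) / k = -(-0.779714) / 0.06 = 13.00 days

13.00


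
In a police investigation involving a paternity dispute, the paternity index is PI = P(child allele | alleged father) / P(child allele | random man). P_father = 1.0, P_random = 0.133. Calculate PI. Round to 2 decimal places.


Paternity Index calculation:
PI = P(allele|father) / P(allele|random)
PI = 1.0 / 0.133
PI = 7.52

7.52


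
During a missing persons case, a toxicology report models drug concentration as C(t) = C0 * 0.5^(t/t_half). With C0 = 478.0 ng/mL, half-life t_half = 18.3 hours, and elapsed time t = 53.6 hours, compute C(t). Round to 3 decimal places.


Drug concentration decay:
Number of half-lives = t / t_half = 53.6 / 18.3 = 2.928962
Decay factor = 0.5^2.928962 = 0.13130903
C(t) = 478.0 * 0.13130903 = 62.766 ng/mL

62.766


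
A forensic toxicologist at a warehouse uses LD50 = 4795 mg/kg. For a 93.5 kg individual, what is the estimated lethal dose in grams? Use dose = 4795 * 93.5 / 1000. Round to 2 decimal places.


Lethal dose calculation:
Lethal dose = LD50 * body_weight / 1000
= 4795 * 93.5 / 1000
= 448332.5 / 1000
= 448.33 g

448.33


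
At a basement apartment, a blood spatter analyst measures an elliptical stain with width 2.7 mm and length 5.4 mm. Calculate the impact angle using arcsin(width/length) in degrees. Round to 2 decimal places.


Blood spatter impact angle calculation:
width / length = 2.7 / 5.4 = 0.5
angle = arcsin(0.5)
angle = 30.00 degrees

30.00


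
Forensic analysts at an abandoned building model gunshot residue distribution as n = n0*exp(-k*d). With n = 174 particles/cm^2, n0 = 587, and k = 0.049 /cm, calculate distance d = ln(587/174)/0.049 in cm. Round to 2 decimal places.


GSR distance calculation:
n0/n = 587 / 174 = 3.373563
ln(n0/n) = 1.215969
d = 1.215969 / 0.049 = 24.82 cm

24.82


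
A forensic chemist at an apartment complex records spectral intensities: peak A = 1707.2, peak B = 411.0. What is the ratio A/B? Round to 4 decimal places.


Spectral peak ratio:
Peak A = 1707.2 counts
Peak B = 411.0 counts
Ratio = 1707.2 / 411.0 = 4.1538

4.1538


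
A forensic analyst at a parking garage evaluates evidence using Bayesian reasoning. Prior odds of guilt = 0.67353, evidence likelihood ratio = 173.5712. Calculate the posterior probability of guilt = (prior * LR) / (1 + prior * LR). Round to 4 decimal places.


Bayesian evidence evaluation:
Posterior odds = prior_odds * LR = 0.67353 * 173.5712 = 116.9054
Posterior probability = posterior_odds / (1 + posterior_odds)
= 116.9054 / (1 + 116.9054)
= 116.9054 / 117.9054
= 0.9915

0.9915


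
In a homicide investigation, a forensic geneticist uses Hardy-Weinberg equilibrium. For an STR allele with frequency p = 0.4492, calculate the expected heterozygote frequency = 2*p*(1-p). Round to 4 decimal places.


Hardy-Weinberg heterozygote frequency:
q = 1 - p = 1 - 0.4492 = 0.5508
2pq = 2 * 0.4492 * 0.5508 = 0.4948

0.4948


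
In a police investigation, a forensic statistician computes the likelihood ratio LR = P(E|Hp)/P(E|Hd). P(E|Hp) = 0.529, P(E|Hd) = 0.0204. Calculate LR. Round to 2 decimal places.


Likelihood ratio calculation:
LR = P(E|Hp) / P(E|Hd)
LR = 0.529 / 0.0204
LR = 25.93

25.93


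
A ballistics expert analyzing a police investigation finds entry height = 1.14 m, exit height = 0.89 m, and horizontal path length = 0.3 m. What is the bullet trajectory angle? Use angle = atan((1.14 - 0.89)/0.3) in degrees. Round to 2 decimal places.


Bullet trajectory angle:
Height difference = 1.14 - 0.89 = 0.25 m
angle = atan(0.25 / 0.3)
angle = atan(0.833333)
angle = 39.81 degrees

39.81


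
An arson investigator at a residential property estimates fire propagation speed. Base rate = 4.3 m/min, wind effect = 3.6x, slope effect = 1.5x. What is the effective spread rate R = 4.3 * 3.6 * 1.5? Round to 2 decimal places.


Fire spread rate calculation:
R = R0 * wind_factor * slope_factor
= 4.3 * 3.6 * 1.5
= 15.48 * 1.5
= 23.22 m/min

23.22


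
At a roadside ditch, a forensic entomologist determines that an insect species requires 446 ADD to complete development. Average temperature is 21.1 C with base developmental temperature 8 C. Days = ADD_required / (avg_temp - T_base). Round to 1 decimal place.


Insect development time:
Effective temperature = avg_temp - T_base = 21.1 - 8 = 13.1 C
Days = ADD / effective_temp = 446 / 13.1 = 34.0 days

34.0


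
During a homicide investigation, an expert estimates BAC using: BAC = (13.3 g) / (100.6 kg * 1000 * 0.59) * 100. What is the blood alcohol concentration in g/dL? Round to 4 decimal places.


Applying the Widmark formula:
BAC = (dose_g / (body_wt * 1000 * r)) * 100
Denominator = 100.6 * 1000 * 0.59 = 59354
BAC = (13.3 / 59354) * 100
BAC = 0.0224 g/dL

0.0224


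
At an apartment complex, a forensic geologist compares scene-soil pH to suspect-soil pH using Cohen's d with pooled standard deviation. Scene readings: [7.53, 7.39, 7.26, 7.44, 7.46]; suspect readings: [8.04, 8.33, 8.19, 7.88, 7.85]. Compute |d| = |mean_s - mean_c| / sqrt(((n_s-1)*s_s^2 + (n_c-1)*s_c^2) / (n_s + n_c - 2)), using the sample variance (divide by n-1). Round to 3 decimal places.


Pooled-variance Cohen's d for soil pH comparison:
Scene mean = 37.08 / 5 = 7.416
Suspect mean = 40.29 / 5 = 8.058
Scene sample variance s_s^2 = 0.01013
Suspect sample variance s_c^2 = 0.04167
Pooled variance = ((n_s-1)*s_s^2 + (n_c-1)*s_c^2) / (n_s + n_c - 2) = 0.0259
Pooled SD = sqrt(0.0259) = 0.160935
Mean difference = -0.642
|d| = |-0.642| / 0.160935 = 3.989

3.989


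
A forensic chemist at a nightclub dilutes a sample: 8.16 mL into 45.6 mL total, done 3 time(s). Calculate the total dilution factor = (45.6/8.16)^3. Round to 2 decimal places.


Dilution factor calculation:
Single dilution = V_total / V_sample = 45.6 / 8.16 ≈ 5.588235
Number of dilutions = 3
Total DF = (45.6 / 8.16)^3 (full precision, rounded at the end) = 174.51

174.51


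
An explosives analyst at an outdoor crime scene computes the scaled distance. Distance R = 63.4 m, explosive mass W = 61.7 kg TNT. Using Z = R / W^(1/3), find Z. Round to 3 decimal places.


Scaled distance calculation:
W^(1/3) = 61.7^(1/3) = 3.951498
Z = R / W^(1/3) = 63.4 / 3.951498
Z = 16.045 m/kg^(1/3)

16.045


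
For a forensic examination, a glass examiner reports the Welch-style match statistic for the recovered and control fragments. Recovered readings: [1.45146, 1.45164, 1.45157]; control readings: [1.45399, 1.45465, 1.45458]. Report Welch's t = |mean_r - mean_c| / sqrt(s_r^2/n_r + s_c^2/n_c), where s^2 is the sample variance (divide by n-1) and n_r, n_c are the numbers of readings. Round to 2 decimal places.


Welch's t-criterion for glass RI comparison:
Recovered mean = sum / n_r = 4.35467 / 3 = 1.4515567
Control mean = sum / n_c = 4.36322 / 3 = 1.4544067
Recovered sample variance s_r^2 = 8.23333e-09
Control sample variance s_c^2 = 1.31433e-07
Welch SE (unpooled) = sqrt(s_r^2/n_r + s_c^2/n_c) = sqrt(2.74444e-09 + 4.38111e-08) = sqrt(4.65555e-08) = 0.000215767
|mean_r - mean_c| = 0.00285
t = 0.00285 / 0.000215767 = 13.21

13.21


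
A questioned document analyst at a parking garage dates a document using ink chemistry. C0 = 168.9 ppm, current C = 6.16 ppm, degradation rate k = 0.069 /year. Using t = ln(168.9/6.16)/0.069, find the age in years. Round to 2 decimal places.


Document age estimation:
C0/C = 168.9 / 6.16 = 27.418831
ln(C0/C) = 3.31123
t = 3.31123 / 0.069 = 47.99 years

47.99


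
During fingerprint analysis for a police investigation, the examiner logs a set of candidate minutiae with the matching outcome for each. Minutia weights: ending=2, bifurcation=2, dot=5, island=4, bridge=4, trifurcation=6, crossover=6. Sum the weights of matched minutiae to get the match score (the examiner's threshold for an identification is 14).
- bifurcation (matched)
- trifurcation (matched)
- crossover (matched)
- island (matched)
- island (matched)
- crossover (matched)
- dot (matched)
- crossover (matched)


Weighted minutiae match score:
  bifurcation: matched, +2 (running total 2)
  trifurcation: matched, +6 (running total 8)
  crossover: matched, +6 (running total 14)
  island: matched, +4 (running total 18)
  island: matched, +4 (running total 22)
  crossover: matched, +6 (running total 28)
  dot: matched, +5 (running total 33)
  crossover: matched, +6 (running total 39)
Total score = 39
Threshold = 14; verdict = identification

39


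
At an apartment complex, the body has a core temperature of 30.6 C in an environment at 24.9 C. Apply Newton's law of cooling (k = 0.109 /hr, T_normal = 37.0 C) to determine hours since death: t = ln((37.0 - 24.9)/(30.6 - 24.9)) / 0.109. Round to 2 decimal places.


Using Newton's law of cooling:
t = ln((T_normal - T_ambient) / (T_body - T_ambient)) / k
T_normal - T_ambient = 12.1
T_body - T_ambient = 5.7
Ratio = 2.122807
ln(ratio) = 0.752739
t = 0.752739 / 0.109 = 6.91 hours

6.91


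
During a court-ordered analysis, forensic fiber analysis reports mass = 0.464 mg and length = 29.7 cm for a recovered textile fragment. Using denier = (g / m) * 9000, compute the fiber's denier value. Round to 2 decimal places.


Denier calculation:
Mass in grams = 0.464 mg / 1000 = 0.000464 g
Length in meters = 29.7 cm / 100 = 0.297 m
Linear density = mass / length = 0.000464 / 0.297 = 0.00156229 g/m
Denier = (g/m) * 9000 = 0.00156229 * 9000 = 14.06

14.06


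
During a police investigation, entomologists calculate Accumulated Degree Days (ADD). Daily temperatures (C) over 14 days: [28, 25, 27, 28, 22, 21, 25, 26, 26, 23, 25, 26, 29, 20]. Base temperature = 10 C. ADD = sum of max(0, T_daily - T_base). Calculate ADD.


Computing ADD day by day:
Day 1: max(0, 28 - 10) = 18
Day 2: max(0, 25 - 10) = 15
Day 3: max(0, 27 - 10) = 17
Day 4: max(0, 28 - 10) = 18
Day 5: max(0, 22 - 10) = 12
Day 6: max(0, 21 - 10) = 11
Day 7: max(0, 25 - 10) = 15
Day 8: max(0, 26 - 10) = 16
Day 9: max(0, 26 - 10) = 16
Day 10: max(0, 23 - 10) = 13
Day 11: max(0, 25 - 10) = 15
Day 12: max(0, 26 - 10) = 16
Day 13: max(0, 29 - 10) = 19
Day 14: max(0, 20 - 10) = 10
Total ADD = 211

211


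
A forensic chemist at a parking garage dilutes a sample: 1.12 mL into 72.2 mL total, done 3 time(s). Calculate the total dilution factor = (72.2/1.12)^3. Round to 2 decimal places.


Dilution factor calculation:
Single dilution = V_total / V_sample = 72.2 / 1.12 ≈ 64.464286
Number of dilutions = 3
Total DF = (72.2 / 1.12)^3 (full precision, rounded at the end) = 267890.63

267890.63


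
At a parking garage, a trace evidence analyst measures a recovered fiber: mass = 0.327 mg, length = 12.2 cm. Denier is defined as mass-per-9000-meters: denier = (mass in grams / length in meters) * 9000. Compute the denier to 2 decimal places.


Denier calculation:
Mass in grams = 0.327 mg / 1000 = 0.000327 g
Length in meters = 12.2 cm / 100 = 0.122 m
Linear density = mass / length = 0.000327 / 0.122 = 0.00268033 g/m
Denier = (g/m) * 9000 = 0.00268033 * 9000 = 24.12

24.12


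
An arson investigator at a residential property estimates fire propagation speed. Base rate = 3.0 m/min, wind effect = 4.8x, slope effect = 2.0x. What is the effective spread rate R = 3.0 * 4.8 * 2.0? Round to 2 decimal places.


Fire spread rate calculation:
R = R0 * wind_factor * slope_factor
= 3.0 * 4.8 * 2.0
= 14.4 * 2.0
= 28.80 m/min

28.80


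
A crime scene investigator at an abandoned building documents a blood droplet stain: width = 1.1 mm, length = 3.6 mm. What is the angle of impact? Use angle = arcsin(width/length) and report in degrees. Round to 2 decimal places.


Blood spatter impact angle calculation:
width / length = 1.1 / 3.6 = 0.305556
angle = arcsin(0.305556)
angle = 17.79 degrees

17.79


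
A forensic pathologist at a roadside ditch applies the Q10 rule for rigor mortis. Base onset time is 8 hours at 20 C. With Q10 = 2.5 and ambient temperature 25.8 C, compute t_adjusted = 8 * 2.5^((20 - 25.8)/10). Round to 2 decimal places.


Rigor mortis time adjustment:
Exponent = (T_ref - T_actual) / 10 = (20 - 25.8) / 10 = -0.58
Q10 factor = 2.5^-0.58 = 0.58775
t_adjusted = 8 * 0.58775 = 4.70 hours

4.70


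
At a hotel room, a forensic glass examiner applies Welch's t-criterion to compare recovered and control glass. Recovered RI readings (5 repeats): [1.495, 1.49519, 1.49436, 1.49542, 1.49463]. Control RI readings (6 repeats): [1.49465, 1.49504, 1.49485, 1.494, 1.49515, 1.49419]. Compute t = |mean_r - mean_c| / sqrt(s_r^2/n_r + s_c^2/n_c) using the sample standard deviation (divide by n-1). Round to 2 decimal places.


Welch's t-criterion for glass RI comparison:
Recovered mean = sum / n_r = 7.4746 / 5 = 1.49492
Control mean = sum / n_c = 8.96788 / 6 = 1.4946467
Recovered sample variance s_r^2 = 1.8175e-07
Control sample variance s_c^2 = 2.15227e-07
Welch SE (unpooled) = sqrt(s_r^2/n_r + s_c^2/n_c) = sqrt(3.635e-08 + 3.58711e-08) = sqrt(7.22211e-08) = 0.00026874
|mean_r - mean_c| = 0.000273333
t = 0.000273333 / 0.00026874 = 1.02

1.02


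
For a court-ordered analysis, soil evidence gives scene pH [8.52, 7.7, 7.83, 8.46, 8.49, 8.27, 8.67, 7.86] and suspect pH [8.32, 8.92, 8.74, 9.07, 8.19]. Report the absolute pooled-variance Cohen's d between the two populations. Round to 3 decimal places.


Pooled-variance Cohen's d for soil pH comparison:
Scene mean = 65.8 / 8 = 8.225
Suspect mean = 43.24 / 5 = 8.648
Scene sample variance s_s^2 = 0.139629
Suspect sample variance s_c^2 = 0.14447
Pooled variance = ((n_s-1)*s_s^2 + (n_c-1)*s_c^2) / (n_s + n_c - 2) = 0.141389
Pooled SD = sqrt(0.141389) = 0.376017
Mean difference = -0.423
|d| = |-0.423| / 0.376017 = 1.125

1.125


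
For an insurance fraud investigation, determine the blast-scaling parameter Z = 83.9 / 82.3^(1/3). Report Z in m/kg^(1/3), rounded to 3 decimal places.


Scaled distance calculation:
W^(1/3) = 82.3^(1/3) = 4.349773
Z = R / W^(1/3) = 83.9 / 4.349773
Z = 19.288 m/kg^(1/3)

19.288


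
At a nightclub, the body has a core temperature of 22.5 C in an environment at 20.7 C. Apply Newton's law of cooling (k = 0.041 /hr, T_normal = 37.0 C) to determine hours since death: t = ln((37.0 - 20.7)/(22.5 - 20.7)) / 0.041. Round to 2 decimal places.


Using Newton's law of cooling:
t = ln((T_normal - T_ambient) / (T_body - T_ambient)) / k
T_normal - T_ambient = 16.3
T_body - T_ambient = 1.8
Ratio = 9.055556
ln(ratio) = 2.203378
t = 2.203378 / 0.041 = 53.74 hours

53.74


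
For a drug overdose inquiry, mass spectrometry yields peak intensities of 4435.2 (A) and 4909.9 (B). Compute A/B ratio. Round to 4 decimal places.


Spectral peak ratio:
Peak A = 4435.2 counts
Peak B = 4909.9 counts
Ratio = 4435.2 / 4909.9 = 0.9033

0.9033


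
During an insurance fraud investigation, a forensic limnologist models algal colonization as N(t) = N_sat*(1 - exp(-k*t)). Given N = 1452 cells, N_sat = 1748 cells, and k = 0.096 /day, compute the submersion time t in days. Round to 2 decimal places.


PMSI from diatom colonization curve:
N / N_sat = 1452 / 1748 = 0.830664
1 - N/N_sat = 0.169336
ln(1 - N/N_sat) = -1.77587
t = -ln(1 - N/N_sat) / k = -(-1.77587) / 0.096 = 18.50 days

18.50


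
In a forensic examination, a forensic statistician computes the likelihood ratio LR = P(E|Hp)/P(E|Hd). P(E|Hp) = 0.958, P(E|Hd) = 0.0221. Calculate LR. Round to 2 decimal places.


Likelihood ratio calculation:
LR = P(E|Hp) / P(E|Hd)
LR = 0.958 / 0.0221
LR = 43.35

43.35


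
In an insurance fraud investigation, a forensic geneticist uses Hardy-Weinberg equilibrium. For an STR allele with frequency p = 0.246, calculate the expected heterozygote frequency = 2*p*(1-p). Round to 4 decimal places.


Hardy-Weinberg heterozygote frequency:
q = 1 - p = 1 - 0.246 = 0.754
2pq = 2 * 0.246 * 0.754 = 0.3710

0.3710


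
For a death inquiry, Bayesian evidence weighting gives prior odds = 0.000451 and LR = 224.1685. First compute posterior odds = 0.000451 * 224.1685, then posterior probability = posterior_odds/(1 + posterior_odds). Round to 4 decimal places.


Bayesian evidence evaluation:
Posterior odds = prior_odds * LR = 0.000451 * 224.1685 = 0.1011
Posterior probability = posterior_odds / (1 + posterior_odds)
= 0.1011 / (1 + 0.1011)
= 0.1011 / 1.1011
= 0.0918

0.0918


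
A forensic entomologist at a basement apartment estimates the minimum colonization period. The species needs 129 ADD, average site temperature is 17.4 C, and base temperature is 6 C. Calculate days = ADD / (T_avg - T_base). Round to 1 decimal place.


Insect development time:
Effective temperature = avg_temp - T_base = 17.4 - 6 = 11.4 C
Days = ADD / effective_temp = 129 / 11.4 = 11.3 days

11.3


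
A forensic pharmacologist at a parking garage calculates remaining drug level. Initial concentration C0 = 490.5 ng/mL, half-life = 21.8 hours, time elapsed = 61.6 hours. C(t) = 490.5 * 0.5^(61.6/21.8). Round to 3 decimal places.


Drug concentration decay:
Number of half-lives = t / t_half = 61.6 / 21.8 = 2.825688
Decay factor = 0.5^2.825688 = 0.14105327
C(t) = 490.5 * 0.14105327 = 69.187 ng/mL

69.187


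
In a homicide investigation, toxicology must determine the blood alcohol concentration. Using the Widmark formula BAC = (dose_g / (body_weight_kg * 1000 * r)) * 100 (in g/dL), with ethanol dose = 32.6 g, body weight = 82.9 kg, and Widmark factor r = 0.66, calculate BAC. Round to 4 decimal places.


Applying the Widmark formula:
BAC = (dose_g / (body_wt * 1000 * r)) * 100
Denominator = 82.9 * 1000 * 0.66 = 54714
BAC = (32.6 / 54714) * 100
BAC = 0.0596 g/dL

0.0596


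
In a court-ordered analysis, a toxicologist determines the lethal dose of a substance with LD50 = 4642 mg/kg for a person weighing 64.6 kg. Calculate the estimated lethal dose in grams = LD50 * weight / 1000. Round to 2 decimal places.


Lethal dose calculation:
Lethal dose = LD50 * body_weight / 1000
= 4642 * 64.6 / 1000
= 299873.2 / 1000
= 299.87 g

299.87


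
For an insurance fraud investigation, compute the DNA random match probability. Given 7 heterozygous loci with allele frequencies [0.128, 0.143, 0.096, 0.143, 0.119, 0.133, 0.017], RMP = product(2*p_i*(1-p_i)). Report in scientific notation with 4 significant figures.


Computing RMP for 7 loci:
Locus 1: 2 * 0.128 * 0.872 = 0.223232
Locus 2: 2 * 0.143 * 0.857 = 0.245102
Locus 3: 2 * 0.096 * 0.904 = 0.173568
Locus 4: 2 * 0.143 * 0.857 = 0.245102
Locus 5: 2 * 0.119 * 0.881 = 0.209678
Locus 6: 2 * 0.133 * 0.867 = 0.230622
Locus 7: 2 * 0.017 * 0.983 = 0.033422
RMP = 3.762e-06

3.762e-06


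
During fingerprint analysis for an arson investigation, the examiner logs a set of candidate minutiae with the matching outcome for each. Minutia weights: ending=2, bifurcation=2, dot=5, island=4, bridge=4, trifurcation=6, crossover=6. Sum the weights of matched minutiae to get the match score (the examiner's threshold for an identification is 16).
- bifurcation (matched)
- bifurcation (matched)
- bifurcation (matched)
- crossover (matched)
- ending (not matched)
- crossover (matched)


Weighted minutiae match score:
  bifurcation: matched, +2 (running total 2)
  bifurcation: matched, +2 (running total 4)
  bifurcation: matched, +2 (running total 6)
  crossover: matched, +6 (running total 12)
  ending: not matched, +0
  crossover: matched, +6 (running total 18)
Total score = 18
Threshold = 16; verdict = identification

18


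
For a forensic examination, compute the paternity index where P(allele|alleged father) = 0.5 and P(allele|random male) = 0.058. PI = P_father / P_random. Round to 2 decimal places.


Paternity Index calculation:
PI = P(allele|father) / P(allele|random)
PI = 0.5 / 0.058
PI = 8.62

8.62


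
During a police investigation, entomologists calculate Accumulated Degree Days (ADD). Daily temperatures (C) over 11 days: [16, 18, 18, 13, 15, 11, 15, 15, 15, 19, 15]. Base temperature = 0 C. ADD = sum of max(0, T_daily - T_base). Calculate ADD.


Computing ADD day by day:
Day 1: max(0, 16 - 0) = 16
Day 2: max(0, 18 - 0) = 18
Day 3: max(0, 18 - 0) = 18
Day 4: max(0, 13 - 0) = 13
Day 5: max(0, 15 - 0) = 15
Day 6: max(0, 11 - 0) = 11
Day 7: max(0, 15 - 0) = 15
Day 8: max(0, 15 - 0) = 15
Day 9: max(0, 15 - 0) = 15
Day 10: max(0, 19 - 0) = 19
Day 11: max(0, 15 - 0) = 15
Total ADD = 170

170


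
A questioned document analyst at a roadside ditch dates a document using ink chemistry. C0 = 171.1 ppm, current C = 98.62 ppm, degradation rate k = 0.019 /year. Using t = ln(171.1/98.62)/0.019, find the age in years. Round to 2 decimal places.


Document age estimation:
C0/C = 171.1 / 98.62 = 1.734942
ln(C0/C) = 0.550974
t = 0.550974 / 0.019 = 29.00 years

29.00


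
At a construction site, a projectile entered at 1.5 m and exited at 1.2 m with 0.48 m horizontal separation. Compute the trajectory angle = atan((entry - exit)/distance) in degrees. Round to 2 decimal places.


Bullet trajectory angle:
Height difference = 1.5 - 1.2 = 0.3 m
angle = atan(0.3 / 0.48)
angle = atan(0.625)
angle = 32.01 degrees

32.01


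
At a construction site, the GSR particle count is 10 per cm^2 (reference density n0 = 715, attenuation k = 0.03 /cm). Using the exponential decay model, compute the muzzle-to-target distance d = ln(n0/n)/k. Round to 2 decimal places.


GSR distance calculation:
n0/n = 715 / 10 = 71.5
ln(n0/n) = 4.269697
d = 4.269697 / 0.03 = 142.32 cm

142.32


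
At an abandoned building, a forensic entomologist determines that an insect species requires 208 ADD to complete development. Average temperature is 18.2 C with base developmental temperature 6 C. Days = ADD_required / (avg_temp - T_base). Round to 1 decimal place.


Insect development time:
Effective temperature = avg_temp - T_base = 18.2 - 6 = 12.2 C
Days = ADD / effective_temp = 208 / 12.2 = 17.0 days

17.0


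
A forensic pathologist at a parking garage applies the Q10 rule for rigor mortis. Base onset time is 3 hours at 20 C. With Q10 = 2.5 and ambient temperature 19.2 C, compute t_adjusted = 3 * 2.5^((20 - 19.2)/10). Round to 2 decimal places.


Rigor mortis time adjustment:
Exponent = (T_ref - T_actual) / 10 = (20 - 19.2) / 10 = 0.08
Q10 factor = 2.5^0.08 = 1.07606
t_adjusted = 3 * 1.07606 = 3.23 hours

3.23


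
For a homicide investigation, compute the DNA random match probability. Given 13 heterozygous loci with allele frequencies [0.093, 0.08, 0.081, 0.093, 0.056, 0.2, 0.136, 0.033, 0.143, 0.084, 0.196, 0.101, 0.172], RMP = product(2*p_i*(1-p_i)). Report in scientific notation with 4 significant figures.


Computing RMP for 13 loci:
Locus 1: 2 * 0.093 * 0.907 = 0.168702
Locus 2: 2 * 0.08 * 0.92 = 0.1472
Locus 3: 2 * 0.081 * 0.919 = 0.148878
Locus 4: 2 * 0.093 * 0.907 = 0.168702
Locus 5: 2 * 0.056 * 0.944 = 0.105728
Locus 6: 2 * 0.2 * 0.8 = 0.32
Locus 7: 2 * 0.136 * 0.864 = 0.235008
Locus 8: 2 * 0.033 * 0.967 = 0.063822
Locus 9: 2 * 0.143 * 0.857 = 0.245102
Locus 10: 2 * 0.084 * 0.916 = 0.153888
Locus 11: 2 * 0.196 * 0.804 = 0.315168
Locus 12: 2 * 0.101 * 0.899 = 0.181598
Locus 13: 2 * 0.172 * 0.828 = 0.284832
RMP = 1.946e-10

1.946e-10


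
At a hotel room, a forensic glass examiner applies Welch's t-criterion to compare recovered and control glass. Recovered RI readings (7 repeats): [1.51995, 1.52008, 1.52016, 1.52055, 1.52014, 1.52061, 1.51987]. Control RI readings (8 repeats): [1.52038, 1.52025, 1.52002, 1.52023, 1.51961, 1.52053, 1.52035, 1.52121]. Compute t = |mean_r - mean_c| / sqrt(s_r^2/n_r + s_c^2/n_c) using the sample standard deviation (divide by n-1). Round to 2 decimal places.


Welch's t-criterion for glass RI comparison:
Recovered mean = sum / n_r = 10.64136 / 7 = 1.5201943
Control mean = sum / n_c = 12.16258 / 8 = 1.5203225
Recovered sample variance s_r^2 = 8.02286e-08
Control sample variance s_c^2 = 2.06821e-07
Welch SE (unpooled) = sqrt(s_r^2/n_r + s_c^2/n_c) = sqrt(1.14612e-08 + 2.58527e-08) = sqrt(3.73139e-08) = 0.000193168
|mean_r - mean_c| = 0.000128214
t = 0.000128214 / 0.000193168 = 0.66

0.66


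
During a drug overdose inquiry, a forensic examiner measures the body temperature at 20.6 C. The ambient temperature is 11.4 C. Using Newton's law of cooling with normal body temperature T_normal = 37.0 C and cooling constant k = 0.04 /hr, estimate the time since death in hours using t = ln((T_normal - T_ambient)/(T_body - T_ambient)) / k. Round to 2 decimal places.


Using Newton's law of cooling:
t = ln((T_normal - T_ambient) / (T_body - T_ambient)) / k
T_normal - T_ambient = 25.6
T_body - T_ambient = 9.2
Ratio = 2.782609
ln(ratio) = 1.023389
t = 1.023389 / 0.04 = 25.58 hours

25.58


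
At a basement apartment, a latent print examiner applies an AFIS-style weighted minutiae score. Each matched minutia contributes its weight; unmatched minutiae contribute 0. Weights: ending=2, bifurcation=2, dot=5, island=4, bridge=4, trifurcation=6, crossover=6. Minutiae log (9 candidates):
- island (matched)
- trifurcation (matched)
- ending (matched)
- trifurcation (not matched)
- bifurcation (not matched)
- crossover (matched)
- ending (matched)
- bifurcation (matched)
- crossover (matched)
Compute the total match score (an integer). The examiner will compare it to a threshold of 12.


Weighted minutiae match score:
  island: matched, +4 (running total 4)
  trifurcation: matched, +6 (running total 10)
  ending: matched, +2 (running total 12)
  trifurcation: not matched, +0
  bifurcation: not matched, +0
  crossover: matched, +6 (running total 18)
  ending: matched, +2 (running total 20)
  bifurcation: matched, +2 (running total 22)
  crossover: matched, +6 (running total 28)
Total score = 28
Threshold = 12; verdict = identification

28


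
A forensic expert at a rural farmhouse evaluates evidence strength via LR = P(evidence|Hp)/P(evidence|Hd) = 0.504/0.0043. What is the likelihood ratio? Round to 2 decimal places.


Likelihood ratio calculation:
LR = P(E|Hp) / P(E|Hd)
LR = 0.504 / 0.0043
LR = 117.21

117.21


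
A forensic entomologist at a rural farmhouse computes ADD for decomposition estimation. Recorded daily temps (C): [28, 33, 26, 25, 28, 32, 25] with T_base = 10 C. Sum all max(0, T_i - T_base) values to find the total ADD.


Computing ADD day by day:
Day 1: max(0, 28 - 10) = 18
Day 2: max(0, 33 - 10) = 23
Day 3: max(0, 26 - 10) = 16
Day 4: max(0, 25 - 10) = 15
Day 5: max(0, 28 - 10) = 18
Day 6: max(0, 32 - 10) = 22
Day 7: max(0, 25 - 10) = 15
Total ADD = 127

127


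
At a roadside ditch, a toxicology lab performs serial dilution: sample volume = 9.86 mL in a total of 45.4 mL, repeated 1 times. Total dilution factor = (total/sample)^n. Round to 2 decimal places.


Dilution factor calculation:
Single dilution = V_total / V_sample = 45.4 / 9.86 ≈ 4.604462
Number of dilutions = 1
Total DF = (45.4 / 9.86)^1 (full precision, rounded at the end) = 4.60

4.60


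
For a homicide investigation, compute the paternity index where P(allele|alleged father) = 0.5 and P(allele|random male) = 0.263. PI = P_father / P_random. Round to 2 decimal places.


Paternity Index calculation:
PI = P(allele|father) / P(allele|random)
PI = 0.5 / 0.263
PI = 1.90

1.90


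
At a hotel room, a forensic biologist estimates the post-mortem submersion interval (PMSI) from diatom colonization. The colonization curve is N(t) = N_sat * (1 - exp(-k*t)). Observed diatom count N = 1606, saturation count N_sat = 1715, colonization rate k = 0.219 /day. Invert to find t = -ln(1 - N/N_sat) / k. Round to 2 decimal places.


PMSI from diatom colonization curve:
N / N_sat = 1606 / 1715 = 0.936443
1 - N/N_sat = 0.063557
ln(1 - N/N_sat) = -2.755818
t = -ln(1 - N/N_sat) / k = -(-2.755818) / 0.219 = 12.58 days

12.58


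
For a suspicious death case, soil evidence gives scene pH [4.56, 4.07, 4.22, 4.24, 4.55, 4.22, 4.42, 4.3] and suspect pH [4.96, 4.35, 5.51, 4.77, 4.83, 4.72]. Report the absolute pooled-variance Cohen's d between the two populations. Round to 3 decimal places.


Pooled-variance Cohen's d for soil pH comparison:
Scene mean = 34.58 / 8 = 4.3225
Suspect mean = 29.14 / 6 = 4.856667
Scene sample variance s_s^2 = 0.029964
Suspect sample variance s_c^2 = 0.144227
Pooled variance = ((n_s-1)*s_s^2 + (n_c-1)*s_c^2) / (n_s + n_c - 2) = 0.077574
Pooled SD = sqrt(0.077574) = 0.278521
Mean difference = -0.534167
|d| = |-0.534167| / 0.278521 = 1.918

1.918


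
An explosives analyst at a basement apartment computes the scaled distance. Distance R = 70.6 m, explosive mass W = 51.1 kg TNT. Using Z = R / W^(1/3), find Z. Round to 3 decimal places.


Scaled distance calculation:
W^(1/3) = 51.1^(1/3) = 3.710852
Z = R / W^(1/3) = 70.6 / 3.710852
Z = 19.025 m/kg^(1/3)

19.025


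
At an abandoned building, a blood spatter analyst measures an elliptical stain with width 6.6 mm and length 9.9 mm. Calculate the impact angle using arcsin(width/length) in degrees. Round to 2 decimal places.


Blood spatter impact angle calculation:
width / length = 6.6 / 9.9 = 0.666667
angle = arcsin(0.666667)
angle = 41.81 degrees

41.81


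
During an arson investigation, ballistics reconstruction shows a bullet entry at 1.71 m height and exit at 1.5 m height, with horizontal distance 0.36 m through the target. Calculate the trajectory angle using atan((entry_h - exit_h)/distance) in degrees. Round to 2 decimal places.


Bullet trajectory angle:
Height difference = 1.71 - 1.5 = 0.21 m
angle = atan(0.21 / 0.36)
angle = atan(0.583333)
angle = 30.26 degrees

30.26


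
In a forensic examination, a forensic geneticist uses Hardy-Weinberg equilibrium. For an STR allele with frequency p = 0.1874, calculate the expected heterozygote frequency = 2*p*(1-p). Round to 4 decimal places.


Hardy-Weinberg heterozygote frequency:
q = 1 - p = 1 - 0.1874 = 0.8126
2pq = 2 * 0.1874 * 0.8126 = 0.3046

0.3046


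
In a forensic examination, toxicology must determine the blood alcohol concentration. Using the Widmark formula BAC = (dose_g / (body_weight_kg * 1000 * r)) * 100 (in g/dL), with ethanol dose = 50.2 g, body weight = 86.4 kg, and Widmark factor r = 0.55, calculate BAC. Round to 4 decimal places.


Applying the Widmark formula:
BAC = (dose_g / (body_wt * 1000 * r)) * 100
Denominator = 86.4 * 1000 * 0.55 = 47520
BAC = (50.2 / 47520) * 100
BAC = 0.1056 g/dL

0.1056


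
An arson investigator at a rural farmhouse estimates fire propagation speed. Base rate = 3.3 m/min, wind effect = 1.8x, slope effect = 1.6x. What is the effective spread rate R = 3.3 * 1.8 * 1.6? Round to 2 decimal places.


Fire spread rate calculation:
R = R0 * wind_factor * slope_factor
= 3.3 * 1.8 * 1.6
= 5.94 * 1.6
= 9.50 m/min

9.50


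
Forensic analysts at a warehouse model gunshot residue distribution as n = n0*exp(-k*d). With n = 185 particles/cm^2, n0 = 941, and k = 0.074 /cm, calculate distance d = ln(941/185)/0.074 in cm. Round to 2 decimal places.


GSR distance calculation:
n0/n = 941 / 185 = 5.086486
ln(n0/n) = 1.626587
d = 1.626587 / 0.074 = 21.98 cm

21.98


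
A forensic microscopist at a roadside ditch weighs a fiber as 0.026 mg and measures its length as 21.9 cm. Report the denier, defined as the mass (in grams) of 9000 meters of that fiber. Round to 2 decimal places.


Denier calculation:
Mass in grams = 0.026 mg / 1000 = 0.000026 g
Length in meters = 21.9 cm / 100 = 0.219 m
Linear density = mass / length = 0.000026 / 0.219 = 0.00011872 g/m
Denier = (g/m) * 9000 = 0.00011872 * 9000 = 1.07

1.07


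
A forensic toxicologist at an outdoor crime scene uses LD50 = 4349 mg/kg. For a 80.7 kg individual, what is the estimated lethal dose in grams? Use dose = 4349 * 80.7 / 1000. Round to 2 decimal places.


Lethal dose calculation:
Lethal dose = LD50 * body_weight / 1000
= 4349 * 80.7 / 1000
= 350964.3 / 1000
= 350.96 g

350.96


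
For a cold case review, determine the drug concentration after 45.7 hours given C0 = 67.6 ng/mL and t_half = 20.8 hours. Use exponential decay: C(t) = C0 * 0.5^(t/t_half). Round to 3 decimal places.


Drug concentration decay:
Number of half-lives = t / t_half = 45.7 / 20.8 = 2.197115
Decay factor = 0.5^2.197115 = 0.21807329
C(t) = 67.6 * 0.21807329 = 14.742 ng/mL

14.742


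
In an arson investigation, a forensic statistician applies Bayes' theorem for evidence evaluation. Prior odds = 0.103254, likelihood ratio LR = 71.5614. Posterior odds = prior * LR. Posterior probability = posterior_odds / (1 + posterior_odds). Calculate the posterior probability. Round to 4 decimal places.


Bayesian evidence evaluation:
Posterior odds = prior_odds * LR = 0.103254 * 71.5614 = 7.389001
Posterior probability = posterior_odds / (1 + posterior_odds)
= 7.389001 / (1 + 7.389001)
= 7.389001 / 8.389001
= 0.8808

0.8808


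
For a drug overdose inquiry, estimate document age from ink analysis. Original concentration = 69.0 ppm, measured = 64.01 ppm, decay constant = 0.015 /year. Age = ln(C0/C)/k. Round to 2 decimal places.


Document age estimation:
C0/C = 69.0 / 64.01 = 1.077957
ln(C0/C) = 0.075068
t = 0.075068 / 0.015 = 5.00 years

5.00
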